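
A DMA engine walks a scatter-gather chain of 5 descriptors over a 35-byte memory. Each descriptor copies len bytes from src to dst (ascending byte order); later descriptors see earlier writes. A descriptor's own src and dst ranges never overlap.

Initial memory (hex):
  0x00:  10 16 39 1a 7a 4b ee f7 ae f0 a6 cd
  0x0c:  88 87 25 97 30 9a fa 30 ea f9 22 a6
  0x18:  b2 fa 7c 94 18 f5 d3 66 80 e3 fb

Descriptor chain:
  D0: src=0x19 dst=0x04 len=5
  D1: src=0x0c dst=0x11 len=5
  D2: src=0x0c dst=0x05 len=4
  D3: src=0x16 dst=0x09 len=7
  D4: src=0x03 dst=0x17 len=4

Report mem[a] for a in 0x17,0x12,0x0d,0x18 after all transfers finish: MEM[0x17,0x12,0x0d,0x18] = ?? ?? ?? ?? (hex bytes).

D0: mem[0x04..0x08] <- [fa 7c 94 18 f5]
D1: mem[0x11..0x15] <- [88 87 25 97 30]
D2: mem[0x05..0x08] <- [88 87 25 97]
D3: mem[0x09..0x0f] <- [22 a6 b2 fa 7c 94 18]
D4: mem[0x17..0x1a] <- [1a fa 88 87]
query mem[0x17]=0x1a, mem[0x12]=0x87, mem[0x0d]=0x7c, mem[0x18]=0xfa

MEM[0x17,0x12,0x0d,0x18] = 1a 87 7c fa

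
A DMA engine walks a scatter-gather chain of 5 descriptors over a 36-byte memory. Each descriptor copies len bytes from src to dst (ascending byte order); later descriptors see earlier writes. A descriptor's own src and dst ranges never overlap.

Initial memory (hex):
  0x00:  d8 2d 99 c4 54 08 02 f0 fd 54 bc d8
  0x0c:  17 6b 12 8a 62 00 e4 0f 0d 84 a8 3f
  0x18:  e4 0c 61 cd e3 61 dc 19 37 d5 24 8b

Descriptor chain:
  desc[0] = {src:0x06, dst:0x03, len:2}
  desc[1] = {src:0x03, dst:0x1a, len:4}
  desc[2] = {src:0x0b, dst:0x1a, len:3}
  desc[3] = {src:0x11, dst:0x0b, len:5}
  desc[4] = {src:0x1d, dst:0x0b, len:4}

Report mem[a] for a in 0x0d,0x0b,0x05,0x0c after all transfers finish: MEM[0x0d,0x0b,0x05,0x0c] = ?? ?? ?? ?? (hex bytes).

D0: mem[0x03..0x04] <- [02 f0]
D1: mem[0x1a..0x1d] <- [02 f0 08 02]
D2: mem[0x1a..0x1c] <- [d8 17 6b]
D3: mem[0x0b..0x0f] <- [00 e4 0f 0d 84]
D4: mem[0x0b..0x0e] <- [02 dc 19 37]
query mem[0x0d]=0x19, mem[0x0b]=0x02, mem[0x05]=0x08, mem[0x0c]=0xdc

MEM[0x0d,0x0b,0x05,0x0c] = 19 02 08 dc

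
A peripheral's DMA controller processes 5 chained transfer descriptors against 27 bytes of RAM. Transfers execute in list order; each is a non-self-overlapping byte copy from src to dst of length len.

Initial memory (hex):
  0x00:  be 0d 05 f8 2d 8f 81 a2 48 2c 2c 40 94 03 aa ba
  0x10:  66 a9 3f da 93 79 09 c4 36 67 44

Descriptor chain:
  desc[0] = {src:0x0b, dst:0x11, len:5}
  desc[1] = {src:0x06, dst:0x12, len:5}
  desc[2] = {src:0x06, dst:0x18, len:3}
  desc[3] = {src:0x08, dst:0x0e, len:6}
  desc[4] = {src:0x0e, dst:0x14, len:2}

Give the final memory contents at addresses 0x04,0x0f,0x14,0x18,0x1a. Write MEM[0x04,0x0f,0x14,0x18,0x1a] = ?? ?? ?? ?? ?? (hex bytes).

MEM[0x04,0x0f,0x14,0x18,0x1a] = 2d 2c 48 81 48

[0] 0x0b->0x11 len=5 : 40 94 03 aa ba
[1] 0x06->0x12 len=5 : 81 a2 48 2c 2c
[2] 0x06->0x18 len=3 : 81 a2 48
[3] 0x08->0x0e len=6 : 48 2c 2c 40 94 03
[4] 0x0e->0x14 len=2 : 48 2c
query mem[0x04]=0x2d, mem[0x0f]=0x2c, mem[0x14]=0x48, mem[0x18]=0x81, mem[0x1a]=0x48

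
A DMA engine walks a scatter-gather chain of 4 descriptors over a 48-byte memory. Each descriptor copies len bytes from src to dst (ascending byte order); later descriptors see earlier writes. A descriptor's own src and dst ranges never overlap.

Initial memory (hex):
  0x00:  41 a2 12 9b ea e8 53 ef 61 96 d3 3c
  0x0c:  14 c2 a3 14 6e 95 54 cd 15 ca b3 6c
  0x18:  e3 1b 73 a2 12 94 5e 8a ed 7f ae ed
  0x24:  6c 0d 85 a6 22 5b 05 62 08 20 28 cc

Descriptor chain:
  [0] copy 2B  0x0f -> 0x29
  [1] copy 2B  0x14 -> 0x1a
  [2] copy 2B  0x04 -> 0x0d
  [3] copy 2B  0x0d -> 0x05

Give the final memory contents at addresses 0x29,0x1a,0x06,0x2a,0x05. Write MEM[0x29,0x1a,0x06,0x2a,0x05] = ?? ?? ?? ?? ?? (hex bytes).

[0] 0x0f->0x29 len=2 : 14 6e
[1] 0x14->0x1a len=2 : 15 ca
[2] 0x04->0x0d len=2 : ea e8
[3] 0x0d->0x05 len=2 : ea e8
query mem[0x29]=0x14, mem[0x1a]=0x15, mem[0x06]=0xe8, mem[0x2a]=0x6e, mem[0x05]=0xea

MEM[0x29,0x1a,0x06,0x2a,0x05] = 14 15 e8 6e ea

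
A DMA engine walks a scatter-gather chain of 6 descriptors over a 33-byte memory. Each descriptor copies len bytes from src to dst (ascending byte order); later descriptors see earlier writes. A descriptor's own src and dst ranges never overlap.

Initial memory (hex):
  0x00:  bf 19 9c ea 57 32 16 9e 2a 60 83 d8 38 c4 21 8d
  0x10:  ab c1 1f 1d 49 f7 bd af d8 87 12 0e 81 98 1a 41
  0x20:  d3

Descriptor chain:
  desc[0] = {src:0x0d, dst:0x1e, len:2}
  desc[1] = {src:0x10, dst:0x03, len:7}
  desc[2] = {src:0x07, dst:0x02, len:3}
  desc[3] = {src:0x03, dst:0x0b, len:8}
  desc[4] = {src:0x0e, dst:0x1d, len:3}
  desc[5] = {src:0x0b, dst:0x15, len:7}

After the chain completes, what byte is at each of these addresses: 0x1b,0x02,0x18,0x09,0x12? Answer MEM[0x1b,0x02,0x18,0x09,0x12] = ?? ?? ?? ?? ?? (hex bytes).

[0] 0x0d->0x1e len=2 : c4 21
[1] 0x10->0x03 len=7 : ab c1 1f 1d 49 f7 bd
[2] 0x07->0x02 len=3 : 49 f7 bd
[3] 0x03->0x0b len=8 : f7 bd 1f 1d 49 f7 bd 83
[4] 0x0e->0x1d len=3 : 1d 49 f7
[5] 0x0b->0x15 len=7 : f7 bd 1f 1d 49 f7 bd
query mem[0x1b]=0xbd, mem[0x02]=0x49, mem[0x18]=0x1d, mem[0x09]=0xbd, mem[0x12]=0x83

MEM[0x1b,0x02,0x18,0x09,0x12] = bd 49 1d bd 83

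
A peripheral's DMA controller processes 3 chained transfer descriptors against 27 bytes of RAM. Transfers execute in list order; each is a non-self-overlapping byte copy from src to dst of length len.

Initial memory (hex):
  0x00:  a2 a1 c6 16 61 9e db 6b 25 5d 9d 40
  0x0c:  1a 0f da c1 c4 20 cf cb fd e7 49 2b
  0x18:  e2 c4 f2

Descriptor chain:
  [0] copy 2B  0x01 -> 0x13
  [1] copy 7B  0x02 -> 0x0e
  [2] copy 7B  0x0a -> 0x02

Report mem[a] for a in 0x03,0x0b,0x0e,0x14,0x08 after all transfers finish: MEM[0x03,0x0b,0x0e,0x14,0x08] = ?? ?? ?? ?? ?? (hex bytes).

[0] 0x01->0x13 len=2 : a1 c6
[1] 0x02->0x0e len=7 : c6 16 61 9e db 6b 25
[2] 0x0a->0x02 len=7 : 9d 40 1a 0f c6 16 61
query mem[0x03]=0x40, mem[0x0b]=0x40, mem[0x0e]=0xc6, mem[0x14]=0x25, mem[0x08]=0x61

MEM[0x03,0x0b,0x0e,0x14,0x08] = 40 40 c6 25 61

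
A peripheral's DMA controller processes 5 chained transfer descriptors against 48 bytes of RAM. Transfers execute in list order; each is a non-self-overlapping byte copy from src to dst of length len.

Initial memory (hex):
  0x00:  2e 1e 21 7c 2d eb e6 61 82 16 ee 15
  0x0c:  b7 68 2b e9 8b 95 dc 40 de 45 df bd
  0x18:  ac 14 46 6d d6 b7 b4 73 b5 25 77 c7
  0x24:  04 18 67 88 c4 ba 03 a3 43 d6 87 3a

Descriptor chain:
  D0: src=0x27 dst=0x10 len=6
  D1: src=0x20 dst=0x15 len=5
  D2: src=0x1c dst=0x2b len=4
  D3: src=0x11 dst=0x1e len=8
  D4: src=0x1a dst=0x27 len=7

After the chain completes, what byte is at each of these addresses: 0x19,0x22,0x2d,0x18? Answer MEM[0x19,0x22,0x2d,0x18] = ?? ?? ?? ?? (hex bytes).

[0] 0x27->0x10 len=6 : 88 c4 ba 03 a3 43
[1] 0x20->0x15 len=5 : b5 25 77 c7 04
[2] 0x1c->0x2b len=4 : d6 b7 b4 73
[3] 0x11->0x1e len=8 : c4 ba 03 a3 b5 25 77 c7
[4] 0x1a->0x27 len=7 : 46 6d d6 b7 c4 ba 03
query mem[0x19]=0x04, mem[0x22]=0xb5, mem[0x2d]=0x03, mem[0x18]=0xc7

MEM[0x19,0x22,0x2d,0x18] = 04 b5 03 c7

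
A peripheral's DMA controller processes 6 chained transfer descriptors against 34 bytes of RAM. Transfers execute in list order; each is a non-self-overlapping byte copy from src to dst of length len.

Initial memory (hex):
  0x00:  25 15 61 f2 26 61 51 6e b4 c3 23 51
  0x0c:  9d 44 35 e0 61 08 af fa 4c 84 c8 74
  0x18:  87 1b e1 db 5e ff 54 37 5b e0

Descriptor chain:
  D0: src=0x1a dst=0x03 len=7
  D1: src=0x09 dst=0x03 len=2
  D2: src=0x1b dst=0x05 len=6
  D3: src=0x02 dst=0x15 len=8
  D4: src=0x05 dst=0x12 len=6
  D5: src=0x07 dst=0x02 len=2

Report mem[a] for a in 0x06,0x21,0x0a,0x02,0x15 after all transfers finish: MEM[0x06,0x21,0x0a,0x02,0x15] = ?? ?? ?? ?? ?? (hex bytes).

  after D0: wrote 7B at 0x03 = e1db5eff54375b
  after D1: wrote 2B at 0x03 = 5b23
  after D2: wrote 6B at 0x05 = db5eff54375b
  after D3: wrote 8B at 0x15 = 615b23db5eff5437
  after D4: wrote 6B at 0x12 = db5eff54375b
  after D5: wrote 2B at 0x02 = ff54
query mem[0x06]=0x5e, mem[0x21]=0xe0, mem[0x0a]=0x5b, mem[0x02]=0xff, mem[0x15]=0x54

MEM[0x06,0x21,0x0a,0x02,0x15] = 5e e0 5b ff 54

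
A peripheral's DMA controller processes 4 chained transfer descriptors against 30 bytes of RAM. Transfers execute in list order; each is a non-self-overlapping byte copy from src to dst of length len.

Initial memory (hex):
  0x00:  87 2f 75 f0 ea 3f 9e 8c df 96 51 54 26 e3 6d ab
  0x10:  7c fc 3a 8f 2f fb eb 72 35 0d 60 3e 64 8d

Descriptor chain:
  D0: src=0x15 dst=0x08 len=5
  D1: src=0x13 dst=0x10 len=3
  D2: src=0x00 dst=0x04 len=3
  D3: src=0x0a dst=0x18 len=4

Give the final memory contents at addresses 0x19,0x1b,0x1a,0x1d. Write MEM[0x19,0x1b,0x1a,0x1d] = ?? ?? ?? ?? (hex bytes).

[0] 0x15->0x08 len=5 : fb eb 72 35 0d
[1] 0x13->0x10 len=3 : 8f 2f fb
[2] 0x00->0x04 len=3 : 87 2f 75
[3] 0x0a->0x18 len=4 : 72 35 0d e3
query mem[0x19]=0x35, mem[0x1b]=0xe3, mem[0x1a]=0x0d, mem[0x1d]=0x8d

MEM[0x19,0x1b,0x1a,0x1d] = 35 e3 0d 8d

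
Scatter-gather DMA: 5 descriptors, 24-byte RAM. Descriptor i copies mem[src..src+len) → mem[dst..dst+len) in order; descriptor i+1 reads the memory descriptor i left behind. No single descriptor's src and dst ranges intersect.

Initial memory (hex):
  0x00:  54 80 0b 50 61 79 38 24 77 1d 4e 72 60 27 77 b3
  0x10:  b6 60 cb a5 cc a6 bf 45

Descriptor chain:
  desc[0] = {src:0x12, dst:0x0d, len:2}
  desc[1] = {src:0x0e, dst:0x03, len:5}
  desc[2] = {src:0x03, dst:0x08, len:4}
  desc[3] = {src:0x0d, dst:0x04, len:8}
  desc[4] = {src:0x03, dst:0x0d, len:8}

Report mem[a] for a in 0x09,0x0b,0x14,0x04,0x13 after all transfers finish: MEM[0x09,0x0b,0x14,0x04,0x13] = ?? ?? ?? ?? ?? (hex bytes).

MEM[0x09,0x0b,0x14,0x04,0x13] = cb cc a5 cb cb

#0 dst[0x0d+2] := {0xcb,0xa5}
#1 dst[0x03+5] := {0xa5,0xb3,0xb6,0x60,0xcb}
#2 dst[0x08+4] := {0xa5,0xb3,0xb6,0x60}
#3 dst[0x04+8] := {0xcb,0xa5,0xb3,0xb6,0x60,0xcb,0xa5,0xcc}
#4 dst[0x0d+8] := {0xa5,0xcb,0xa5,0xb3,0xb6,0x60,0xcb,0xa5}
query mem[0x09]=0xcb, mem[0x0b]=0xcc, mem[0x14]=0xa5, mem[0x04]=0xcb, mem[0x13]=0xcb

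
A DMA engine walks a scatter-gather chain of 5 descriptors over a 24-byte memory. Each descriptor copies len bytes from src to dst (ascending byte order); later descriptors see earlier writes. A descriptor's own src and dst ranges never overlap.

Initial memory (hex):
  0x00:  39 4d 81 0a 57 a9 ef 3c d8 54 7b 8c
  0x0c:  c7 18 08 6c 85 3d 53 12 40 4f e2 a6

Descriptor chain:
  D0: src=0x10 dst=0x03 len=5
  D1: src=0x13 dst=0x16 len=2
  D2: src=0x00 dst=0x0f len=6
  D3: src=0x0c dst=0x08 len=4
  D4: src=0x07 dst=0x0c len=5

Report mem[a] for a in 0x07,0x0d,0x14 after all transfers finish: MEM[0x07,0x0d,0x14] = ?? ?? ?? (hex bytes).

#0 dst[0x03+5] := {0x85,0x3d,0x53,0x12,0x40}
#1 dst[0x16+2] := {0x12,0x40}
#2 dst[0x0f+6] := {0x39,0x4d,0x81,0x85,0x3d,0x53}
#3 dst[0x08+4] := {0xc7,0x18,0x08,0x39}
#4 dst[0x0c+5] := {0x40,0xc7,0x18,0x08,0x39}
query mem[0x07]=0x40, mem[0x0d]=0xc7, mem[0x14]=0x53

MEM[0x07,0x0d,0x14] = 40 c7 53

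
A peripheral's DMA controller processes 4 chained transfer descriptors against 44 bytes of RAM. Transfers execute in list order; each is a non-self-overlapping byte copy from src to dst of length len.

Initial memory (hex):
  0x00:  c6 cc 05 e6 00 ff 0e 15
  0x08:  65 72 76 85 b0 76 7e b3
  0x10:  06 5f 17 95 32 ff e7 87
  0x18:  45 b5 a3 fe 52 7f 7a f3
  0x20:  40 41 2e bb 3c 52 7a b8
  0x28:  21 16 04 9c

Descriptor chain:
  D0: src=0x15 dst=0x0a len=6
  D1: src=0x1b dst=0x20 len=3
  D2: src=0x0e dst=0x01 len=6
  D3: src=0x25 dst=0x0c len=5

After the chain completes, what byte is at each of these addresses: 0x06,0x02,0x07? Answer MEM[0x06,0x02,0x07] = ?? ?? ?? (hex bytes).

MEM[0x06,0x02,0x07] = 95 a3 15

#0 dst[0x0a+6] := {0xff,0xe7,0x87,0x45,0xb5,0xa3}
#1 dst[0x20+3] := {0xfe,0x52,0x7f}
#2 dst[0x01+6] := {0xb5,0xa3,0x06,0x5f,0x17,0x95}
#3 dst[0x0c+5] := {0x52,0x7a,0xb8,0x21,0x16}
query mem[0x06]=0x95, mem[0x02]=0xa3, mem[0x07]=0x15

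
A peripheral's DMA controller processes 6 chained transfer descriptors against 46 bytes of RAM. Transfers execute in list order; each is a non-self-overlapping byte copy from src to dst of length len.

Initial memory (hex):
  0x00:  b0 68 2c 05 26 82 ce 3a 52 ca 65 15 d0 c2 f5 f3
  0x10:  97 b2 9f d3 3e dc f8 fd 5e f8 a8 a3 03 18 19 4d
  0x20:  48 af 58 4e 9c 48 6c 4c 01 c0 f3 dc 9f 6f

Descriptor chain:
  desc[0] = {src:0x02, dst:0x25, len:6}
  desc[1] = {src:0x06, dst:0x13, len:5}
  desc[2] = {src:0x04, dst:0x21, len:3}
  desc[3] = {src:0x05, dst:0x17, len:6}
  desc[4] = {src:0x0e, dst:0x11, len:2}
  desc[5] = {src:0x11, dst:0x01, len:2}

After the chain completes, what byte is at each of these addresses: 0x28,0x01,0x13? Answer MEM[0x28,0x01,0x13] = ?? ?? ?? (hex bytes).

[0] 0x02->0x25 len=6 : 2c 05 26 82 ce 3a
[1] 0x06->0x13 len=5 : ce 3a 52 ca 65
[2] 0x04->0x21 len=3 : 26 82 ce
[3] 0x05->0x17 len=6 : 82 ce 3a 52 ca 65
[4] 0x0e->0x11 len=2 : f5 f3
[5] 0x11->0x01 len=2 : f5 f3
query mem[0x28]=0x82, mem[0x01]=0xf5, mem[0x13]=0xce

MEM[0x28,0x01,0x13] = 82 f5 ce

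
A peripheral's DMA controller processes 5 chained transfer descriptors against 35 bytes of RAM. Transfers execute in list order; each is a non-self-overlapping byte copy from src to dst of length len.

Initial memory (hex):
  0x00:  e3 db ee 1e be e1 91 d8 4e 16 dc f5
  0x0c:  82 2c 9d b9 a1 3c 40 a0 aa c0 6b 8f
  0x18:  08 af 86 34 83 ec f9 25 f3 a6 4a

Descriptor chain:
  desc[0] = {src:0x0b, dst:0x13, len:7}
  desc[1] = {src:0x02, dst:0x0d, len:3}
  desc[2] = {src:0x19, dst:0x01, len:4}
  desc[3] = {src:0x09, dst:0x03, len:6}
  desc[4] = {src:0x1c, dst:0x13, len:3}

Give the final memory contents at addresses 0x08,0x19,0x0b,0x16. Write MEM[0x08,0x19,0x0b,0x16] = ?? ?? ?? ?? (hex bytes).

D0: mem[0x13..0x19] <- [f5 82 2c 9d b9 a1 3c]
D1: mem[0x0d..0x0f] <- [ee 1e be]
D2: mem[0x01..0x04] <- [3c 86 34 83]
D3: mem[0x03..0x08] <- [16 dc f5 82 ee 1e]
D4: mem[0x13..0x15] <- [83 ec f9]
query mem[0x08]=0x1e, mem[0x19]=0x3c, mem[0x0b]=0xf5, mem[0x16]=0x9d

MEM[0x08,0x19,0x0b,0x16] = 1e 3c f5 9d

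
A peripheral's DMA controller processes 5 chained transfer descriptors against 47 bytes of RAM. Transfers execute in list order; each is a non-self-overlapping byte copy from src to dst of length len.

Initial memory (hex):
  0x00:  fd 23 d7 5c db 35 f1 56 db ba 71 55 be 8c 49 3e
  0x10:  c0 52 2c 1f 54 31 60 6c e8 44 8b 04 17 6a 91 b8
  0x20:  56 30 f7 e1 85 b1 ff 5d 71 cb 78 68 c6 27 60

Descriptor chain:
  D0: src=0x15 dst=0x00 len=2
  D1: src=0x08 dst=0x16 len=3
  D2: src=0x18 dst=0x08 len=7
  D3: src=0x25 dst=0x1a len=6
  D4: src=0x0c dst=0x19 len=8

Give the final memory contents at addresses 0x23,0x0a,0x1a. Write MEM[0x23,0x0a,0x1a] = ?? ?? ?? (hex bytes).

MEM[0x23,0x0a,0x1a] = e1 8b 6a

D0: mem[0x00..0x01] <- [31 60]
D1: mem[0x16..0x18] <- [db ba 71]
D2: mem[0x08..0x0e] <- [71 44 8b 04 17 6a 91]
D3: mem[0x1a..0x1f] <- [b1 ff 5d 71 cb 78]
D4: mem[0x19..0x20] <- [17 6a 91 3e c0 52 2c 1f]
query mem[0x23]=0xe1, mem[0x0a]=0x8b, mem[0x1a]=0x6a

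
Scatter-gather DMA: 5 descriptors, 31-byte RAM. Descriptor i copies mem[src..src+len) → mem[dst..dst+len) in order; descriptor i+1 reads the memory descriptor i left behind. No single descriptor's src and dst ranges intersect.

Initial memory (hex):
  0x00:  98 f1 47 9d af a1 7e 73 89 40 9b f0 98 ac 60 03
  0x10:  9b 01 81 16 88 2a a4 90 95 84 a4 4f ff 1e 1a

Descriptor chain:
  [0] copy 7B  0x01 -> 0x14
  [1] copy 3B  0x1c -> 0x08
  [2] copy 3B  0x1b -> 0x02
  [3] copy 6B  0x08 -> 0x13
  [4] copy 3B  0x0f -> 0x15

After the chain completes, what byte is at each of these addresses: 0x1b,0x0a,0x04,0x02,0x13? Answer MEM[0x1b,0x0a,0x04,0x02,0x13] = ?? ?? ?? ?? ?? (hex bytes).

#0 dst[0x14+7] := {0xf1,0x47,0x9d,0xaf,0xa1,0x7e,0x73}
#1 dst[0x08+3] := {0xff,0x1e,0x1a}
#2 dst[0x02+3] := {0x4f,0xff,0x1e}
#3 dst[0x13+6] := {0xff,0x1e,0x1a,0xf0,0x98,0xac}
#4 dst[0x15+3] := {0x03,0x9b,0x01}
query mem[0x1b]=0x4f, mem[0x0a]=0x1a, mem[0x04]=0x1e, mem[0x02]=0x4f, mem[0x13]=0xff

MEM[0x1b,0x0a,0x04,0x02,0x13] = 4f 1a 1e 4f ff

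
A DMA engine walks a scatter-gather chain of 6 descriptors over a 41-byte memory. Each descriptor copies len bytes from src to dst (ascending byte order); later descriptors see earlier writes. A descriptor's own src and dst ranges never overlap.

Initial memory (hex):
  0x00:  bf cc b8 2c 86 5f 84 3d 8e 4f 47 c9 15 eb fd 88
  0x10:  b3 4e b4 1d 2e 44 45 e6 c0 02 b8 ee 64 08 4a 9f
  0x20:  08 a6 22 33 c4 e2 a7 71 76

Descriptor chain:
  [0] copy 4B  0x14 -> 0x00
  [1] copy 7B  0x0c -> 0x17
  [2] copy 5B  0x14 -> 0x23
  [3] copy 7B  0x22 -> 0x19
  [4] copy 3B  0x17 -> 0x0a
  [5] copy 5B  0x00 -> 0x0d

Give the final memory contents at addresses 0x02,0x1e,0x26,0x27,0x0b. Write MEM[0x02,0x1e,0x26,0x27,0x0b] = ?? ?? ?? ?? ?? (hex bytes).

MEM[0x02,0x1e,0x26,0x27,0x0b] = 45 eb 15 eb eb

[0] 0x14->0x00 len=4 : 2e 44 45 e6
[1] 0x0c->0x17 len=7 : 15 eb fd 88 b3 4e b4
[2] 0x14->0x23 len=5 : 2e 44 45 15 eb
[3] 0x22->0x19 len=7 : 22 2e 44 45 15 eb 76
[4] 0x17->0x0a len=3 : 15 eb 22
[5] 0x00->0x0d len=5 : 2e 44 45 e6 86
query mem[0x02]=0x45, mem[0x1e]=0xeb, mem[0x26]=0x15, mem[0x27]=0xeb, mem[0x0b]=0xeb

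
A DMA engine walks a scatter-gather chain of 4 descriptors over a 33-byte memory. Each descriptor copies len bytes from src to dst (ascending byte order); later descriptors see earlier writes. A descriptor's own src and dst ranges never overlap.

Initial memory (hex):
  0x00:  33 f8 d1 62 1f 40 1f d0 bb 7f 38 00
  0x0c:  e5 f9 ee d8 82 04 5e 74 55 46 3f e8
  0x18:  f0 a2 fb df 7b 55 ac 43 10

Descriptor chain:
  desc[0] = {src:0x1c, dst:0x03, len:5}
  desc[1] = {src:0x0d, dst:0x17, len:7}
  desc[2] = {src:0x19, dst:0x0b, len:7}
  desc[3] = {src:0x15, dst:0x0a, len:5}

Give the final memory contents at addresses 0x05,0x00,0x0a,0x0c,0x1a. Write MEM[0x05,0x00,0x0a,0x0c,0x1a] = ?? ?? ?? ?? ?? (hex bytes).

MEM[0x05,0x00,0x0a,0x0c,0x1a] = ac 33 46 f9 82

[0] 0x1c->0x03 len=5 : 7b 55 ac 43 10
[1] 0x0d->0x17 len=7 : f9 ee d8 82 04 5e 74
[2] 0x19->0x0b len=7 : d8 82 04 5e 74 ac 43
[3] 0x15->0x0a len=5 : 46 3f f9 ee d8
query mem[0x05]=0xac, mem[0x00]=0x33, mem[0x0a]=0x46, mem[0x0c]=0xf9, mem[0x1a]=0x82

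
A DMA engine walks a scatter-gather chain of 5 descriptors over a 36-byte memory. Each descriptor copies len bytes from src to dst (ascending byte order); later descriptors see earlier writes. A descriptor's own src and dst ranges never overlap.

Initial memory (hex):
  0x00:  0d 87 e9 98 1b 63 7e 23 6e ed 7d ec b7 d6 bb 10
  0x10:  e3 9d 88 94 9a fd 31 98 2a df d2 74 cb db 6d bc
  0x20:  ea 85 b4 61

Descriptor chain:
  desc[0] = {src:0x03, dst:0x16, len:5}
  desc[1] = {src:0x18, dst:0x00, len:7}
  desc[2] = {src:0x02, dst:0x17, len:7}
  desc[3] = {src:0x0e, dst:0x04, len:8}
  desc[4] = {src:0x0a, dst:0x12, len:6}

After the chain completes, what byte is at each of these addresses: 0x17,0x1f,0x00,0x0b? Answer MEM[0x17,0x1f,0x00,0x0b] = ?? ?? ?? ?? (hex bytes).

#0 dst[0x16+5] := {0x98,0x1b,0x63,0x7e,0x23}
#1 dst[0x00+7] := {0x63,0x7e,0x23,0x74,0xcb,0xdb,0x6d}
#2 dst[0x17+7] := {0x23,0x74,0xcb,0xdb,0x6d,0x23,0x6e}
#3 dst[0x04+8] := {0xbb,0x10,0xe3,0x9d,0x88,0x94,0x9a,0xfd}
#4 dst[0x12+6] := {0x9a,0xfd,0xb7,0xd6,0xbb,0x10}
query mem[0x17]=0x10, mem[0x1f]=0xbc, mem[0x00]=0x63, mem[0x0b]=0xfd

MEM[0x17,0x1f,0x00,0x0b] = 10 bc 63 fd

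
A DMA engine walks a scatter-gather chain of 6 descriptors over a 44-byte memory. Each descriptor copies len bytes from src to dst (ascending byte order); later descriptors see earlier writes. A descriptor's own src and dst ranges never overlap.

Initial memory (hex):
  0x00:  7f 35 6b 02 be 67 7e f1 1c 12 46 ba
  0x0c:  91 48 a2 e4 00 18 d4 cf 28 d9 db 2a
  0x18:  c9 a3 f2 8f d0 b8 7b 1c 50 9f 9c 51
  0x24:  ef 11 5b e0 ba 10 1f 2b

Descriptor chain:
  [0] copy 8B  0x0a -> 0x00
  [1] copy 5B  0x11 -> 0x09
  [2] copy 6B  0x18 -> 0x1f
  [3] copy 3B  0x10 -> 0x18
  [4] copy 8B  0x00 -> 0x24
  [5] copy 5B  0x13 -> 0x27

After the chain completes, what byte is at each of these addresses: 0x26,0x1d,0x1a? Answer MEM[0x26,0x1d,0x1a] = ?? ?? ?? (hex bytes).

MEM[0x26,0x1d,0x1a] = 91 b8 d4

  after D0: wrote 8B at 0x00 = 46ba9148a2e40018
  after D1: wrote 5B at 0x09 = 18d4cf28d9
  after D2: wrote 6B at 0x1f = c9a3f28fd0b8
  after D3: wrote 3B at 0x18 = 0018d4
  after D4: wrote 8B at 0x24 = 46ba9148a2e40018
  after D5: wrote 5B at 0x27 = cf28d9db2a
query mem[0x26]=0x91, mem[0x1d]=0xb8, mem[0x1a]=0xd4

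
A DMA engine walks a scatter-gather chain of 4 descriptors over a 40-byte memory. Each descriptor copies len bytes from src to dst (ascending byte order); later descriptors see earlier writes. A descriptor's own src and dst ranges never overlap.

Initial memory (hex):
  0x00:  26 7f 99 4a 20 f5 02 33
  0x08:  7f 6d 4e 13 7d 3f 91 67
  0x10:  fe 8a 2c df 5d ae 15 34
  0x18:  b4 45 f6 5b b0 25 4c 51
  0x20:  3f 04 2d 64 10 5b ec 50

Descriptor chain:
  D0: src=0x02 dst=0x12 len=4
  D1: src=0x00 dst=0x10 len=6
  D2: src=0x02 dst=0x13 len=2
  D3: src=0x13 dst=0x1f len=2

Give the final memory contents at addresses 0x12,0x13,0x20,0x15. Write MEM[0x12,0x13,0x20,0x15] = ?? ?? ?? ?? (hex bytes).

MEM[0x12,0x13,0x20,0x15] = 99 99 4a f5

#0 dst[0x12+4] := {0x99,0x4a,0x20,0xf5}
#1 dst[0x10+6] := {0x26,0x7f,0x99,0x4a,0x20,0xf5}
#2 dst[0x13+2] := {0x99,0x4a}
#3 dst[0x1f+2] := {0x99,0x4a}
query mem[0x12]=0x99, mem[0x13]=0x99, mem[0x20]=0x4a, mem[0x15]=0xf5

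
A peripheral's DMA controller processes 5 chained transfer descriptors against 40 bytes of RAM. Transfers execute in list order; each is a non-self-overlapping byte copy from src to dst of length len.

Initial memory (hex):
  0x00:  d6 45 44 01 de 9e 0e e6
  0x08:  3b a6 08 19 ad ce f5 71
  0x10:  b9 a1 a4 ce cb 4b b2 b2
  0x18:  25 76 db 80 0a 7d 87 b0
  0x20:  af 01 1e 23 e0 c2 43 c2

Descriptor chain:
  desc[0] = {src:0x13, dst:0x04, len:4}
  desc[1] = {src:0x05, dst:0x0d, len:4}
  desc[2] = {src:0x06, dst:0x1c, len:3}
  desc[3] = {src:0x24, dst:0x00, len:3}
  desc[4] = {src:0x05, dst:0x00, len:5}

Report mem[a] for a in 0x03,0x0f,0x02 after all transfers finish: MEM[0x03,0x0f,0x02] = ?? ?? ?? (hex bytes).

[0] 0x13->0x04 len=4 : ce cb 4b b2
[1] 0x05->0x0d len=4 : cb 4b b2 3b
[2] 0x06->0x1c len=3 : 4b b2 3b
[3] 0x24->0x00 len=3 : e0 c2 43
[4] 0x05->0x00 len=5 : cb 4b b2 3b a6
query mem[0x03]=0x3b, mem[0x0f]=0xb2, mem[0x02]=0xb2

MEM[0x03,0x0f,0x02] = 3b b2 b2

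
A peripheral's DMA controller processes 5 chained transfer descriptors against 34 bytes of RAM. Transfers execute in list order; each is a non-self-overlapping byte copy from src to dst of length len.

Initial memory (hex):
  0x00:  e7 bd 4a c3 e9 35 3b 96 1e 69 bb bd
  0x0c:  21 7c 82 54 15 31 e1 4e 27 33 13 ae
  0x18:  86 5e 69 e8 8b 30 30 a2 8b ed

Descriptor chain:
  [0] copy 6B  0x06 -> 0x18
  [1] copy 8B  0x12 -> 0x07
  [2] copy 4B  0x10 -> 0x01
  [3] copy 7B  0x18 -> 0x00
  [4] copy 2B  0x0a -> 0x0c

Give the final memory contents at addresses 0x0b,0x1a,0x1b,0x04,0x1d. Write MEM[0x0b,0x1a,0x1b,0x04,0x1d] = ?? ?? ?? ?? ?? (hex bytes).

MEM[0x0b,0x1a,0x1b,0x04,0x1d] = 13 1e 69 bb bd

  after D0: wrote 6B at 0x18 = 3b961e69bbbd
  after D1: wrote 8B at 0x07 = e14e273313ae3b96
  after D2: wrote 4B at 0x01 = 1531e14e
  after D3: wrote 7B at 0x00 = 3b961e69bbbd30
  after D4: wrote 2B at 0x0c = 3313
query mem[0x0b]=0x13, mem[0x1a]=0x1e, mem[0x1b]=0x69, mem[0x04]=0xbb, mem[0x1d]=0xbd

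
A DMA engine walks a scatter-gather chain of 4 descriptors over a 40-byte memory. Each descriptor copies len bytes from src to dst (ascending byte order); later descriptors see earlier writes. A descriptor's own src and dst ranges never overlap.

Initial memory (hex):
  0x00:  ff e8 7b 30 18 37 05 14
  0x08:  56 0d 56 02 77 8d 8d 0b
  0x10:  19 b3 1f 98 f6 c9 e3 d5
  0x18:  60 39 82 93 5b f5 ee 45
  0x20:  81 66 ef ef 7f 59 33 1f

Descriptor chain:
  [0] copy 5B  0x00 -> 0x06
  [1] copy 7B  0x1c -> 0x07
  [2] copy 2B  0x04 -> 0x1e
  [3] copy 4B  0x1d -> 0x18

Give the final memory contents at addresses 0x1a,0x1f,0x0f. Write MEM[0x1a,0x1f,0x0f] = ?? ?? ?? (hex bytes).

  after D0: wrote 5B at 0x06 = ffe87b3018
  after D1: wrote 7B at 0x07 = 5bf5ee458166ef
  after D2: wrote 2B at 0x1e = 1837
  after D3: wrote 4B at 0x18 = f5183781
query mem[0x1a]=0x37, mem[0x1f]=0x37, mem[0x0f]=0x0b

MEM[0x1a,0x1f,0x0f] = 37 37 0b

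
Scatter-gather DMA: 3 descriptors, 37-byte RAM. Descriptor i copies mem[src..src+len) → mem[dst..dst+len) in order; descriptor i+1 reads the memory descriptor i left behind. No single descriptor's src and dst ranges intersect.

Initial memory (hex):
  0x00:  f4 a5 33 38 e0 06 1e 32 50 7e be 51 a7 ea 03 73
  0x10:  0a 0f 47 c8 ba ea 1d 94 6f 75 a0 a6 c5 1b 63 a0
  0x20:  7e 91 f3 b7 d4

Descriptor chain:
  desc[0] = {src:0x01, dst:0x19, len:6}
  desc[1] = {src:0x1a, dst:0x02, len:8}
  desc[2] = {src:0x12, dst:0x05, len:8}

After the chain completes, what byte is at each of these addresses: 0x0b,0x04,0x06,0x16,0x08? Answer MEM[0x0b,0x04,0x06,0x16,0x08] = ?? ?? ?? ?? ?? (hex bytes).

MEM[0x0b,0x04,0x06,0x16,0x08] = 6f e0 c8 1d ea

#0 dst[0x19+6] := {0xa5,0x33,0x38,0xe0,0x06,0x1e}
#1 dst[0x02+8] := {0x33,0x38,0xe0,0x06,0x1e,0xa0,0x7e,0x91}
#2 dst[0x05+8] := {0x47,0xc8,0xba,0xea,0x1d,0x94,0x6f,0xa5}
query mem[0x0b]=0x6f, mem[0x04]=0xe0, mem[0x06]=0xc8, mem[0x16]=0x1d, mem[0x08]=0xea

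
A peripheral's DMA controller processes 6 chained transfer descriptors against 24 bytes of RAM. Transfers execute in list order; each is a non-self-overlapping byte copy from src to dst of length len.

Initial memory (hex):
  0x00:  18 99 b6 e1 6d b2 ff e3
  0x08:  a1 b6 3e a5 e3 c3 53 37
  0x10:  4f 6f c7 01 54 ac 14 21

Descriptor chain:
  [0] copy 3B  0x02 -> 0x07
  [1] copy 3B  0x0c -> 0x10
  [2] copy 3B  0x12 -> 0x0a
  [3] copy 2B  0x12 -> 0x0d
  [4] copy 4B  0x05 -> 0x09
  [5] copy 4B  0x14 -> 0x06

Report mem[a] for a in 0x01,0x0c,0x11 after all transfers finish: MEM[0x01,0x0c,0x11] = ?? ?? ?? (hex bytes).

D0: mem[0x07..0x09] <- [b6 e1 6d]
D1: mem[0x10..0x12] <- [e3 c3 53]
D2: mem[0x0a..0x0c] <- [53 01 54]
D3: mem[0x0d..0x0e] <- [53 01]
D4: mem[0x09..0x0c] <- [b2 ff b6 e1]
D5: mem[0x06..0x09] <- [54 ac 14 21]
query mem[0x01]=0x99, mem[0x0c]=0xe1, mem[0x11]=0xc3

MEM[0x01,0x0c,0x11] = 99 e1 c3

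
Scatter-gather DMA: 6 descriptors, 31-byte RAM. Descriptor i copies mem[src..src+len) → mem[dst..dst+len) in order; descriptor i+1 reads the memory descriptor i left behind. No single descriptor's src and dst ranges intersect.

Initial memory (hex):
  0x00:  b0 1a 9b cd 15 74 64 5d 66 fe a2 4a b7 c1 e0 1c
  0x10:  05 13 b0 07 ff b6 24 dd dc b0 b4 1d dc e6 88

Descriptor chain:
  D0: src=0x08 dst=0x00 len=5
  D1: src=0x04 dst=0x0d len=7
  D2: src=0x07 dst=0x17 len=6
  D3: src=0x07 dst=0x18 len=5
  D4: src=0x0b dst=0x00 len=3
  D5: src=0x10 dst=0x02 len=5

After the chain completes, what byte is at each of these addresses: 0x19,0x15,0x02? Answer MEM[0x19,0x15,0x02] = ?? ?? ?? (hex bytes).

[0] 0x08->0x00 len=5 : 66 fe a2 4a b7
[1] 0x04->0x0d len=7 : b7 74 64 5d 66 fe a2
[2] 0x07->0x17 len=6 : 5d 66 fe a2 4a b7
[3] 0x07->0x18 len=5 : 5d 66 fe a2 4a
[4] 0x0b->0x00 len=3 : 4a b7 b7
[5] 0x10->0x02 len=5 : 5d 66 fe a2 ff
query mem[0x19]=0x66, mem[0x15]=0xb6, mem[0x02]=0x5d

MEM[0x19,0x15,0x02] = 66 b6 5d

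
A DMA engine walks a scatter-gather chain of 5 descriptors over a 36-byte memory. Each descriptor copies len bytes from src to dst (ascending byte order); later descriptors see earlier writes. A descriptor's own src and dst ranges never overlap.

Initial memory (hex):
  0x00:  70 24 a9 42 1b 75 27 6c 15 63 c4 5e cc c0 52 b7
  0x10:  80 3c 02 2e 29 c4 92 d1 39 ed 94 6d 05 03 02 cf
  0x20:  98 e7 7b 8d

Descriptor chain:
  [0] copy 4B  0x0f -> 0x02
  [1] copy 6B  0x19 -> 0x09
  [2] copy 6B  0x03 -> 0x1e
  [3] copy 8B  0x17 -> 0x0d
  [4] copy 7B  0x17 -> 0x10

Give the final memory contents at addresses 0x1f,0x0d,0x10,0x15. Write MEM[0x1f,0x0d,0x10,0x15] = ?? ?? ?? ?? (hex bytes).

MEM[0x1f,0x0d,0x10,0x15] = 3c d1 d1 05

#0 dst[0x02+4] := {0xb7,0x80,0x3c,0x02}
#1 dst[0x09+6] := {0xed,0x94,0x6d,0x05,0x03,0x02}
#2 dst[0x1e+6] := {0x80,0x3c,0x02,0x27,0x6c,0x15}
#3 dst[0x0d+8] := {0xd1,0x39,0xed,0x94,0x6d,0x05,0x03,0x80}
#4 dst[0x10+7] := {0xd1,0x39,0xed,0x94,0x6d,0x05,0x03}
query mem[0x1f]=0x3c, mem[0x0d]=0xd1, mem[0x10]=0xd1, mem[0x15]=0x05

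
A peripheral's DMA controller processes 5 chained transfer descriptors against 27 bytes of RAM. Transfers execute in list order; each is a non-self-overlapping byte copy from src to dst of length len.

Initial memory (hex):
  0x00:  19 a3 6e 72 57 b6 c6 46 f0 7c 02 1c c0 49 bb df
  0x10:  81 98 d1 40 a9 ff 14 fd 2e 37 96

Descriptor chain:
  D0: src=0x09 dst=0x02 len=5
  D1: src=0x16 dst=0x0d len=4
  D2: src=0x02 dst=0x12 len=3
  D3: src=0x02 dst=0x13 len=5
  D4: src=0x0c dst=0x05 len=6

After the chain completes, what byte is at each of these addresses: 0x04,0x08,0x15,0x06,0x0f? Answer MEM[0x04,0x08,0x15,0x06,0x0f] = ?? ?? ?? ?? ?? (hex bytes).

MEM[0x04,0x08,0x15,0x06,0x0f] = 1c 2e 1c 14 2e

[0] 0x09->0x02 len=5 : 7c 02 1c c0 49
[1] 0x16->0x0d len=4 : 14 fd 2e 37
[2] 0x02->0x12 len=3 : 7c 02 1c
[3] 0x02->0x13 len=5 : 7c 02 1c c0 49
[4] 0x0c->0x05 len=6 : c0 14 fd 2e 37 98
query mem[0x04]=0x1c, mem[0x08]=0x2e, mem[0x15]=0x1c, mem[0x06]=0x14, mem[0x0f]=0x2e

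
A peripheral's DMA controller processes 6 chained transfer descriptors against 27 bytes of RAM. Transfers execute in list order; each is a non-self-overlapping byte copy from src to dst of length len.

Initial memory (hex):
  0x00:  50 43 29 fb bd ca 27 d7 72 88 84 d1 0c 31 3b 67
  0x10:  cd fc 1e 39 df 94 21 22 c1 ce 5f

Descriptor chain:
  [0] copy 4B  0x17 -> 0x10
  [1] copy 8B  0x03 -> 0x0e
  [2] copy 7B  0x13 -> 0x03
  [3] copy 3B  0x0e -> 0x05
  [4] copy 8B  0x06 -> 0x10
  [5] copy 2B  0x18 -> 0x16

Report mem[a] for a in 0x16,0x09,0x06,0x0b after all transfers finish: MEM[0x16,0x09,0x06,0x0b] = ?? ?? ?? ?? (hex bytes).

#0 dst[0x10+4] := {0x22,0xc1,0xce,0x5f}
#1 dst[0x0e+8] := {0xfb,0xbd,0xca,0x27,0xd7,0x72,0x88,0x84}
#2 dst[0x03+7] := {0x72,0x88,0x84,0x21,0x22,0xc1,0xce}
#3 dst[0x05+3] := {0xfb,0xbd,0xca}
#4 dst[0x10+8] := {0xbd,0xca,0xc1,0xce,0x84,0xd1,0x0c,0x31}
#5 dst[0x16+2] := {0xc1,0xce}
query mem[0x16]=0xc1, mem[0x09]=0xce, mem[0x06]=0xbd, mem[0x0b]=0xd1

MEM[0x16,0x09,0x06,0x0b] = c1 ce bd d1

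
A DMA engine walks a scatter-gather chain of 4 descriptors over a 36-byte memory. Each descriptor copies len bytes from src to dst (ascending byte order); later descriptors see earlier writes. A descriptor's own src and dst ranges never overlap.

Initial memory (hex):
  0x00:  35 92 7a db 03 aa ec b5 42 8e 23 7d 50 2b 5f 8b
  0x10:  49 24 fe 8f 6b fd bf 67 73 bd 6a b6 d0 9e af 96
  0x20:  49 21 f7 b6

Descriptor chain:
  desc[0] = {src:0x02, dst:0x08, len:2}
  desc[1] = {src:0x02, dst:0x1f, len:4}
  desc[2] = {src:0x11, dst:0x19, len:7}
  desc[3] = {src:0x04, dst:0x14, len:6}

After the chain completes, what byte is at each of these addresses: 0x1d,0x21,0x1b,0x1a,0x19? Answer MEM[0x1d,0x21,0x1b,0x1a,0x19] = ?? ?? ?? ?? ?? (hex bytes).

[0] 0x02->0x08 len=2 : 7a db
[1] 0x02->0x1f len=4 : 7a db 03 aa
[2] 0x11->0x19 len=7 : 24 fe 8f 6b fd bf 67
[3] 0x04->0x14 len=6 : 03 aa ec b5 7a db
query mem[0x1d]=0xfd, mem[0x21]=0x03, mem[0x1b]=0x8f, mem[0x1a]=0xfe, mem[0x19]=0xdb

MEM[0x1d,0x21,0x1b,0x1a,0x19] = fd 03 8f fe db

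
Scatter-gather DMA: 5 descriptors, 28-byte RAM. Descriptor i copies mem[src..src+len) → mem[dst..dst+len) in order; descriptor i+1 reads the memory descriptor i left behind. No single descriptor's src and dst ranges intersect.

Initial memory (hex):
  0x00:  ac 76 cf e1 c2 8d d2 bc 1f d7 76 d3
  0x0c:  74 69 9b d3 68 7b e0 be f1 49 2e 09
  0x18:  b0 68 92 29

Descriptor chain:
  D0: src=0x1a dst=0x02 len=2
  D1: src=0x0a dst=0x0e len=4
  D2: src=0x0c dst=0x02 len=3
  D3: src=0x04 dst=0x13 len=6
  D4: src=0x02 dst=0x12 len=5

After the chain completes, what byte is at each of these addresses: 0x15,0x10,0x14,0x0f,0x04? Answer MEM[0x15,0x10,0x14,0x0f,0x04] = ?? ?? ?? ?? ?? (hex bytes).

MEM[0x15,0x10,0x14,0x0f,0x04] = 8d 74 76 d3 76

#0 dst[0x02+2] := {0x92,0x29}
#1 dst[0x0e+4] := {0x76,0xd3,0x74,0x69}
#2 dst[0x02+3] := {0x74,0x69,0x76}
#3 dst[0x13+6] := {0x76,0x8d,0xd2,0xbc,0x1f,0xd7}
#4 dst[0x12+5] := {0x74,0x69,0x76,0x8d,0xd2}
query mem[0x15]=0x8d, mem[0x10]=0x74, mem[0x14]=0x76, mem[0x0f]=0xd3, mem[0x04]=0x76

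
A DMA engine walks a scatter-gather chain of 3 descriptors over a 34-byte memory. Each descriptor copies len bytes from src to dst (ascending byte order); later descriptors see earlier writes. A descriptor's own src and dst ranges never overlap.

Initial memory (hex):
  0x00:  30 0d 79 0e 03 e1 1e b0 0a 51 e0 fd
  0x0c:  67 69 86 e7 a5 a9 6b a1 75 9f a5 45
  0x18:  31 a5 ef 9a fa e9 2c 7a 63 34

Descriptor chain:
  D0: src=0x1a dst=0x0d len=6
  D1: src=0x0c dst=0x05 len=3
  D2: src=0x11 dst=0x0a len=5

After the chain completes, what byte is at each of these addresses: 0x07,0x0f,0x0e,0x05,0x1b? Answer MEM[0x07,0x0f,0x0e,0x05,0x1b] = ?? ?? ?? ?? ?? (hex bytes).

#0 dst[0x0d+6] := {0xef,0x9a,0xfa,0xe9,0x2c,0x7a}
#1 dst[0x05+3] := {0x67,0xef,0x9a}
#2 dst[0x0a+5] := {0x2c,0x7a,0xa1,0x75,0x9f}
query mem[0x07]=0x9a, mem[0x0f]=0xfa, mem[0x0e]=0x9f, mem[0x05]=0x67, mem[0x1b]=0x9a

MEM[0x07,0x0f,0x0e,0x05,0x1b] = 9a fa 9f 67 9a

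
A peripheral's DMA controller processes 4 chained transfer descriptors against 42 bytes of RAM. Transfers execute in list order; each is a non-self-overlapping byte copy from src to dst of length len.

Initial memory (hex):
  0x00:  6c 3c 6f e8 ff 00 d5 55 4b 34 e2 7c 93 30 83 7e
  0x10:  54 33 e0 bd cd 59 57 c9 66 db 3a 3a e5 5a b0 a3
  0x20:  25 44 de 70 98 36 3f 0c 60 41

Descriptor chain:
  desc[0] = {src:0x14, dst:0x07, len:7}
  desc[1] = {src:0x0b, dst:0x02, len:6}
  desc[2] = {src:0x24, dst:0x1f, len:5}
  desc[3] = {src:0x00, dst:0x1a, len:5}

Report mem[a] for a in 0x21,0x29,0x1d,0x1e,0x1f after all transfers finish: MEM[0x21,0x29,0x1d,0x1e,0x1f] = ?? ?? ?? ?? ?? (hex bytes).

MEM[0x21,0x29,0x1d,0x1e,0x1f] = 3f 41 db 3a 98

#0 dst[0x07+7] := {0xcd,0x59,0x57,0xc9,0x66,0xdb,0x3a}
#1 dst[0x02+6] := {0x66,0xdb,0x3a,0x83,0x7e,0x54}
#2 dst[0x1f+5] := {0x98,0x36,0x3f,0x0c,0x60}
#3 dst[0x1a+5] := {0x6c,0x3c,0x66,0xdb,0x3a}
query mem[0x21]=0x3f, mem[0x29]=0x41, mem[0x1d]=0xdb, mem[0x1e]=0x3a, mem[0x1f]=0x98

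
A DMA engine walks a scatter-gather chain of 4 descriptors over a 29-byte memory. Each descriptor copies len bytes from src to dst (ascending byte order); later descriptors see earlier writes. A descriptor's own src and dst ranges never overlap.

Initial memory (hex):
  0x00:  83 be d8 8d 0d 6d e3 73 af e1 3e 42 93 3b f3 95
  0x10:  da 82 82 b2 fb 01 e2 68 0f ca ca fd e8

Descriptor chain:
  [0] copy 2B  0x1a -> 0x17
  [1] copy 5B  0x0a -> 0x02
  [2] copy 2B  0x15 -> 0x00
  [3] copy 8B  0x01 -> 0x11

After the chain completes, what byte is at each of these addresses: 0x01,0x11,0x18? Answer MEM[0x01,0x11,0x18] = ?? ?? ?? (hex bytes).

MEM[0x01,0x11,0x18] = e2 e2 af

D0: mem[0x17..0x18] <- [ca fd]
D1: mem[0x02..0x06] <- [3e 42 93 3b f3]
D2: mem[0x00..0x01] <- [01 e2]
D3: mem[0x11..0x18] <- [e2 3e 42 93 3b f3 73 af]
query mem[0x01]=0xe2, mem[0x11]=0xe2, mem[0x18]=0xaf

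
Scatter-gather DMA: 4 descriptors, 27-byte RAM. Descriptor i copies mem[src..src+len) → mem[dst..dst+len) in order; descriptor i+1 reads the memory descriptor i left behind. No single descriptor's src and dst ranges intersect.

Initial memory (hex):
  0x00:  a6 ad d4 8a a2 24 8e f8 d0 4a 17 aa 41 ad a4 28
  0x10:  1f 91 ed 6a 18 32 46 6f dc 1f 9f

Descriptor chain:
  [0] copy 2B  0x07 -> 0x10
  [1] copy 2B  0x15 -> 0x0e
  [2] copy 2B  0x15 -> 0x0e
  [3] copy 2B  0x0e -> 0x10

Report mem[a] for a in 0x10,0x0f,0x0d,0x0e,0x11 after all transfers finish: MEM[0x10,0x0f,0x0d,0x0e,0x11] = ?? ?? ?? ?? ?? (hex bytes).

  after D0: wrote 2B at 0x10 = f8d0
  after D1: wrote 2B at 0x0e = 3246
  after D2: wrote 2B at 0x0e = 3246
  after D3: wrote 2B at 0x10 = 3246
query mem[0x10]=0x32, mem[0x0f]=0x46, mem[0x0d]=0xad, mem[0x0e]=0x32, mem[0x11]=0x46

MEM[0x10,0x0f,0x0d,0x0e,0x11] = 32 46 ad 32 46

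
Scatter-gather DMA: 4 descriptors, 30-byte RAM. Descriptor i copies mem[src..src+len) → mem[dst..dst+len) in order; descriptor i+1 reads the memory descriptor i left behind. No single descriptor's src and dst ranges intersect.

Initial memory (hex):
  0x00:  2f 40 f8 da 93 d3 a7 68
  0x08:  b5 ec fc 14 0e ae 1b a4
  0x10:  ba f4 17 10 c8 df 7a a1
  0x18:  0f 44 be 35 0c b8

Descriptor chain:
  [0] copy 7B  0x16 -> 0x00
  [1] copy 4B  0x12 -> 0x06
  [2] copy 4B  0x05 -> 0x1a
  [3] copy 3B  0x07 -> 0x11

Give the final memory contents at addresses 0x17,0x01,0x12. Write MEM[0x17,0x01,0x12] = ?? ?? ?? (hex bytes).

MEM[0x17,0x01,0x12] = a1 a1 c8

  after D0: wrote 7B at 0x00 = 7aa10f44be350c
  after D1: wrote 4B at 0x06 = 1710c8df
  after D2: wrote 4B at 0x1a = 351710c8
  after D3: wrote 3B at 0x11 = 10c8df
query mem[0x17]=0xa1, mem[0x01]=0xa1, mem[0x12]=0xc8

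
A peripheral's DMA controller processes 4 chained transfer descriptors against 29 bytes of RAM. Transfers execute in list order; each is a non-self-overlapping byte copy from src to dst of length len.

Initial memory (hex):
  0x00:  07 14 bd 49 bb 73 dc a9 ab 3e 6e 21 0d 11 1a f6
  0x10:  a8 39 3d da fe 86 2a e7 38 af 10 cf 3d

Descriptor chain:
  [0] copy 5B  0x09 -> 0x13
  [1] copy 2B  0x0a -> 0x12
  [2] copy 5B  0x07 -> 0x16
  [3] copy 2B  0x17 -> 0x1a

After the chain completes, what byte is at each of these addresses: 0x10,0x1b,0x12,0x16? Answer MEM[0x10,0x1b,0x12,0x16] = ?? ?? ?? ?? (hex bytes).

MEM[0x10,0x1b,0x12,0x16] = a8 3e 6e a9

D0: mem[0x13..0x17] <- [3e 6e 21 0d 11]
D1: mem[0x12..0x13] <- [6e 21]
D2: mem[0x16..0x1a] <- [a9 ab 3e 6e 21]
D3: mem[0x1a..0x1b] <- [ab 3e]
query mem[0x10]=0xa8, mem[0x1b]=0x3e, mem[0x12]=0x6e, mem[0x16]=0xa9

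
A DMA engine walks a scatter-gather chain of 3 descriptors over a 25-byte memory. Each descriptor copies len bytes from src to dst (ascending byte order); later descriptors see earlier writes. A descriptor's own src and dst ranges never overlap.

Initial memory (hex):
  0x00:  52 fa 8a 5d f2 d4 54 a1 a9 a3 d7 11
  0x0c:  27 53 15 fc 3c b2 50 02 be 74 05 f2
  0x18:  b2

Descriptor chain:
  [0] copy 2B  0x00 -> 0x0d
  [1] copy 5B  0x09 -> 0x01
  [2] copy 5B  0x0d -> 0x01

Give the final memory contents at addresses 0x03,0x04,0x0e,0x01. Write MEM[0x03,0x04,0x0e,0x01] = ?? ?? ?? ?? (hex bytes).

  after D0: wrote 2B at 0x0d = 52fa
  after D1: wrote 5B at 0x01 = a3d7112752
  after D2: wrote 5B at 0x01 = 52fafc3cb2
query mem[0x03]=0xfc, mem[0x04]=0x3c, mem[0x0e]=0xfa, mem[0x01]=0x52

MEM[0x03,0x04,0x0e,0x01] = fc 3c fa 52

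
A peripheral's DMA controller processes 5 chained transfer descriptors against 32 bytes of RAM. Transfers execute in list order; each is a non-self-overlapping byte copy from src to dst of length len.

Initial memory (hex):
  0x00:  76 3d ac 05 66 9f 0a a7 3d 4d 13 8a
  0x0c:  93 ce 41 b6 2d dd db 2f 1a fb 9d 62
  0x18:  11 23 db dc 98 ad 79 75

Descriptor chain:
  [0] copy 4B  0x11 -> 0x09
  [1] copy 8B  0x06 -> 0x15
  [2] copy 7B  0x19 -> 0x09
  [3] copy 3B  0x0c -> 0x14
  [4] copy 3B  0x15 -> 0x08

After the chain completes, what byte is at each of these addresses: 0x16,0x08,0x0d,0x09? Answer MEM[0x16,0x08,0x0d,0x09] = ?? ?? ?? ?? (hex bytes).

#0 dst[0x09+4] := {0xdd,0xdb,0x2f,0x1a}
#1 dst[0x15+8] := {0x0a,0xa7,0x3d,0xdd,0xdb,0x2f,0x1a,0xce}
#2 dst[0x09+7] := {0xdb,0x2f,0x1a,0xce,0xad,0x79,0x75}
#3 dst[0x14+3] := {0xce,0xad,0x79}
#4 dst[0x08+3] := {0xad,0x79,0x3d}
query mem[0x16]=0x79, mem[0x08]=0xad, mem[0x0d]=0xad, mem[0x09]=0x79

MEM[0x16,0x08,0x0d,0x09] = 79 ad ad 79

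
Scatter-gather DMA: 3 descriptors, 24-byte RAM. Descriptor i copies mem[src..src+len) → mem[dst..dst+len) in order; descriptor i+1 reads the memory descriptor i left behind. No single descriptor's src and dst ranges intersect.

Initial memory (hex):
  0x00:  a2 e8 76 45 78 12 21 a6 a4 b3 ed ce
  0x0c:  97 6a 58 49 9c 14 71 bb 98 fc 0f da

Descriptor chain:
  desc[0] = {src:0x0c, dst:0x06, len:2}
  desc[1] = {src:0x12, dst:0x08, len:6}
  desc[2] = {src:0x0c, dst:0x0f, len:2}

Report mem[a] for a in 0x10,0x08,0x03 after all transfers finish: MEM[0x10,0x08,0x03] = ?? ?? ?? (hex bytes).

MEM[0x10,0x08,0x03] = da 71 45

D0: mem[0x06..0x07] <- [97 6a]
D1: mem[0x08..0x0d] <- [71 bb 98 fc 0f da]
D2: mem[0x0f..0x10] <- [0f da]
query mem[0x10]=0xda, mem[0x08]=0x71, mem[0x03]=0x45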